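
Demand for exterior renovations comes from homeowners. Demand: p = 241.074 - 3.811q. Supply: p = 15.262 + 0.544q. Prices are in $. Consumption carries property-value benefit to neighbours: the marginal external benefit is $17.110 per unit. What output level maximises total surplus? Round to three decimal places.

q* = 55.780

Social marginal benefit = demand + MEB = 258.184 - 3.811q.
Set SMB = MC: 258.184 - 3.811q = 15.262 + 0.544q → q* = 55.7800.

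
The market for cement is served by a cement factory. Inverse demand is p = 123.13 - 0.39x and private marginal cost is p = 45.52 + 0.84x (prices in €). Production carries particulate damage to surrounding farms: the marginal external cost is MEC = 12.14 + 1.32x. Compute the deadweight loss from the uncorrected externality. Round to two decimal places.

DWL = €1785.62

Market equilibrium (private): 45.52 + 0.84x = 123.13 - 0.39x → x_m = 63.0976.
Social marginal cost = private MC + MEC = 57.66 + 2.16x.
Set SMC = demand: 57.66 + 2.16x = 123.13 - 0.39x → x* = 25.6745.
Height of the DWL triangle at x_m is SMC(x_m) − demand(x_m) = MEC(x_m) = 95.4288.
DWL = ½ × 37.4231 × 95.4288 = 1785.6208.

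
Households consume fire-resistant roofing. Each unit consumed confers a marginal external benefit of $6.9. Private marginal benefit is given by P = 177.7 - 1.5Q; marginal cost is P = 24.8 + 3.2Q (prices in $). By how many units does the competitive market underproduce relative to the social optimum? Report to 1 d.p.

Market equilibrium (private): 24.8 + 3.2Q = 177.7 - 1.5Q → Q_m = 32.5319.
Social marginal benefit = demand + MEB = 184.6 - 1.5Q.
Set SMB = MC: 184.6 - 1.5Q = 24.8 + 3.2Q → Q* = 34.0000.
Gap = |32.5319 − 34.0000| = 1.4681.

1.5 units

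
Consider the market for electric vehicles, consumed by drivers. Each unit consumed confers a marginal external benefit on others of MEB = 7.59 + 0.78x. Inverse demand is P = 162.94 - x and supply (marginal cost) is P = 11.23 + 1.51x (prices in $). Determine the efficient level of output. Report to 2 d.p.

Social marginal benefit = demand + MEB = 170.53 - 0.22x.
Set SMB = MC: 170.53 - 0.22x = 11.23 + 1.51x → x* = 92.0809.

x* = 92.08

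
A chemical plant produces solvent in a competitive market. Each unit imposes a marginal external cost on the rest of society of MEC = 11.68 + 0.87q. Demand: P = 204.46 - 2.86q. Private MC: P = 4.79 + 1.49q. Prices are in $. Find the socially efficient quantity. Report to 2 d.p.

q* = 36.01

Social marginal cost = private MC + MEC = 16.47 + 2.36q.
Set SMC = demand: 16.47 + 2.36q = 204.46 - 2.86q → q* = 36.0134.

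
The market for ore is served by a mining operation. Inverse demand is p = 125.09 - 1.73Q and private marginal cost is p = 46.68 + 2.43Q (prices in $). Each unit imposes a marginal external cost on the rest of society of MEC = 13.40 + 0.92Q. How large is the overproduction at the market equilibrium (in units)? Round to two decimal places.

Market equilibrium (private): 46.68 + 2.43Q = 125.09 - 1.73Q → Q_m = 18.8486.
Social marginal cost = private MC + MEC = 60.08 + 3.35Q.
Set SMC = demand: 60.08 + 3.35Q = 125.09 - 1.73Q → Q* = 12.7972.
Gap = |18.8486 − 12.7972| = 6.0514.

6.05 units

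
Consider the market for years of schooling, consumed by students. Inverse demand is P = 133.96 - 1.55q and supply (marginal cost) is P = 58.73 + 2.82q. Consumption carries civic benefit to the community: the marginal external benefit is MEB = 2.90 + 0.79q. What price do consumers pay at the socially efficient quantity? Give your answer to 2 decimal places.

P = 100.13

Social marginal benefit = demand + MEB = 136.86 - 0.76q.
Set SMB = MC: 136.86 - 0.76q = 58.73 + 2.82q → q* = 21.8240.
Consumer price on the demand curve at q*: 133.96 − 1.55×21.8240 = 100.1328.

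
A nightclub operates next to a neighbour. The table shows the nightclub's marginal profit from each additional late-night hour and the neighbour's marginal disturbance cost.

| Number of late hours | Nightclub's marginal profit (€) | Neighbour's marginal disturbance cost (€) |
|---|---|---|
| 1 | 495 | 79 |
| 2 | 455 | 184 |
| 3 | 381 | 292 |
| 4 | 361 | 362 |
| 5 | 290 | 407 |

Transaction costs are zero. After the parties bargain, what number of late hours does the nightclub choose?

3

Bargaining reaches the level where marginal profit last exceeds marginal disturbance cost.
That holds through level 3 (381 ≥ 292) but not at 4 (361 < 362).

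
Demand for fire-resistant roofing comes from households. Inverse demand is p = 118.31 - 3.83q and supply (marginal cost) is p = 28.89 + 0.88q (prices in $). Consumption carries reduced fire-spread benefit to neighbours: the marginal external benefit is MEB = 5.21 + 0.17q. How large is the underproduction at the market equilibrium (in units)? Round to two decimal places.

1.86 units

Market equilibrium (private): 28.89 + 0.88q = 118.31 - 3.83q → q_m = 18.9851.
Social marginal benefit = demand + MEB = 123.52 - 3.66q.
Set SMB = MC: 123.52 - 3.66q = 28.89 + 0.88q → q* = 20.8436.
Gap = |18.9851 − 20.8436| = 1.8585.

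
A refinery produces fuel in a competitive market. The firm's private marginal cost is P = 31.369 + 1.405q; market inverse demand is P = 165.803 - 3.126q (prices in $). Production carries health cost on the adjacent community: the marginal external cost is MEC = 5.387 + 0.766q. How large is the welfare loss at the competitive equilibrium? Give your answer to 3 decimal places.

DWL = $74.608

Market equilibrium (private): 31.369 + 1.405q = 165.803 - 3.126q → q_m = 29.6698.
Social marginal cost = private MC + MEC = 36.756 + 2.171q.
Set SMC = demand: 36.756 + 2.171q = 165.803 - 3.126q → q* = 24.3623.
Between q* and q_m the wedge SMC − demand runs linearly from 0 to MEC(q_m), so the loss is a triangle.
DWL = ½ × 5.3075 × 28.1141 = 74.6078.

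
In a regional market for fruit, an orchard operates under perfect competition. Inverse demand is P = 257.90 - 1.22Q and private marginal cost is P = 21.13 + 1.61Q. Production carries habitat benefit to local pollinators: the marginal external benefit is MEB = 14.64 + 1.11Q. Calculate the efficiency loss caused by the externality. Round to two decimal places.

DWL = 3359.84

Market equilibrium (private): 21.13 + 1.61Q = 257.90 - 1.22Q → Q_m = 83.6643.
Social marginal cost = private MC − MEB = 6.49 + 0.50Q.
Set SMC = demand: 6.49 + 0.50Q = 257.90 - 1.22Q → Q* = 146.1686.
The welfare-loss triangle has base |Q_m − Q*| and height MEB(Q_m) (the vertical gap between SMC and demand is zero at Q* and MEB at Q_m).
DWL = ½ × 62.5043 × 107.5074 = 3359.8374.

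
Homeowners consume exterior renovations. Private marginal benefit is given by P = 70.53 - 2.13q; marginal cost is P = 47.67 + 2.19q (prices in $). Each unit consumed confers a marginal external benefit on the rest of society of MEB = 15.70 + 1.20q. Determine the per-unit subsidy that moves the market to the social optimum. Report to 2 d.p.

Social marginal benefit = demand + MEB = 86.23 - 0.93q.
Set SMB = MC: 86.23 - 0.93q = 47.67 + 2.19q → q* = 12.3590.
The Pigouvian subsidy equals MEB at q*: 15.70 + 1.20×12.3590 = 30.5308.

subsidy = $30.53 per unit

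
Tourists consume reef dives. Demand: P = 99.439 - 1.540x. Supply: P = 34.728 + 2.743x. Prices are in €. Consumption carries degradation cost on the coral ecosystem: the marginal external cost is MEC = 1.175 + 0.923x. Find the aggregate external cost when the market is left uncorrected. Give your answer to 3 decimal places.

Market equilibrium (private): 34.728 + 2.743x = 99.439 - 1.540x → x_m = 15.1088.
Total external cost = ∫₀^{x_m} (1.175 + 0.923x) dx = 1.175×15.1088 + ½×0.923×15.1088² = 123.1021.

€123.102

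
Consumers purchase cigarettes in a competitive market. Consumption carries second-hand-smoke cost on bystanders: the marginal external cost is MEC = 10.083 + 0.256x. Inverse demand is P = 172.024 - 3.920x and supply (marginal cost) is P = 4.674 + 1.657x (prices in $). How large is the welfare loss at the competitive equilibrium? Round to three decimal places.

DWL = $27.052

Market equilibrium (private): 4.674 + 1.657x = 172.024 - 3.920x → x_m = 30.0072.
Social marginal benefit = demand − MEC = 161.941 - 4.176x.
Set SMB = MC: 161.941 - 4.176x = 4.674 + 1.657x → x* = 26.9616.
Between x* and x_m the wedge MC − SMB runs linearly from 0 to MEC(x_m), so the loss is a triangle.
DWL = ½ × 3.0456 × 17.7648 = 27.0522.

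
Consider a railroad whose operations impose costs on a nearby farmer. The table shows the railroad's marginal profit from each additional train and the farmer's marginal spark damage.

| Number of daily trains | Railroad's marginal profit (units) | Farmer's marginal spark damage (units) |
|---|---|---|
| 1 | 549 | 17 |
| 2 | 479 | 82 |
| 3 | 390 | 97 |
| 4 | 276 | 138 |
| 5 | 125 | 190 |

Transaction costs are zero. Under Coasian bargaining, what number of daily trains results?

4

Bargaining reaches the level where marginal profit last exceeds marginal spark damage.
That holds through level 4 (276 ≥ 138) but not at 5 (125 < 190).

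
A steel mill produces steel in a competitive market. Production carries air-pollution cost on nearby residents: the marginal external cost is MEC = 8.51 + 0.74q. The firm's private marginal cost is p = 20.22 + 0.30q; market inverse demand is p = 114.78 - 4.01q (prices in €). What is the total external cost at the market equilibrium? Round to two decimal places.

€364.81

Market equilibrium (private): 20.22 + 0.30q = 114.78 - 4.01q → q_m = 21.9397.
Total external cost = ∫₀^{q_m} (8.51 + 0.74q) dq = 8.51×21.9397 + ½×0.74×21.9397² = 364.8065.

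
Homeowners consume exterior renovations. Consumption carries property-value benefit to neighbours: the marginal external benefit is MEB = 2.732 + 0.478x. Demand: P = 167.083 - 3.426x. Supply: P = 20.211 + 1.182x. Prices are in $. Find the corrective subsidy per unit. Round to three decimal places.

Social marginal benefit = demand + MEB = 169.815 - 2.948x.
Set SMB = MC: 169.815 - 2.948x = 20.211 + 1.182x → x* = 36.2237.
The Pigouvian subsidy equals MEB at x*: 2.732 + 0.478×36.2237 = 20.0469.

subsidy = $20.047 per unit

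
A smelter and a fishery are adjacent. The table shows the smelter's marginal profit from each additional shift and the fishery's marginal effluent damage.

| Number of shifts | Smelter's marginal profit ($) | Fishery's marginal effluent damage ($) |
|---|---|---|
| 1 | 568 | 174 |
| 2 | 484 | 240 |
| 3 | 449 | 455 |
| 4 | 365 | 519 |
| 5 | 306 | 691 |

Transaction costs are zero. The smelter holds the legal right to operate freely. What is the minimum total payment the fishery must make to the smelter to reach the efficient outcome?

Left alone the smelter would choose level 5 (marginal profit stays positive).
Efficient level: k* = 2 (marginal profit ≥ marginal effluent damage through 2).
The fishery must at least cover the smelter's forgone profit from cutting 5→2: 449 + 365 + 306 = 1120.

$1120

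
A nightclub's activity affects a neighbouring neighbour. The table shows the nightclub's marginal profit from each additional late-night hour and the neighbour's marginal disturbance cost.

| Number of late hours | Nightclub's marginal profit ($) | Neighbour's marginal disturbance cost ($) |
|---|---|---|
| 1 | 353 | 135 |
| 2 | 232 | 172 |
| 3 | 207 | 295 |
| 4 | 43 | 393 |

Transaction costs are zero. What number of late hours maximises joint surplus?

Bargaining reaches the level where marginal profit last exceeds marginal disturbance cost.
That holds through level 2 (232 ≥ 172) but not at 3 (207 < 295).

2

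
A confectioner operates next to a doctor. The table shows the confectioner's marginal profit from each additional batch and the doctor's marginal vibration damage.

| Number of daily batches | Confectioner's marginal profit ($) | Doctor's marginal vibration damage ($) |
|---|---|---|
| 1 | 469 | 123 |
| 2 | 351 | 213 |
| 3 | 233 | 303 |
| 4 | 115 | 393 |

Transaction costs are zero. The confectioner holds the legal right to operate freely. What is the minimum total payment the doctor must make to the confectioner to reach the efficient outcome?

$348

Left alone the confectioner would choose level 4 (marginal profit stays positive).
Efficient level: k* = 2 (marginal profit ≥ marginal vibration damage through 2).
The doctor must at least cover the confectioner's forgone profit from cutting 4→2: 233 + 115 = 348.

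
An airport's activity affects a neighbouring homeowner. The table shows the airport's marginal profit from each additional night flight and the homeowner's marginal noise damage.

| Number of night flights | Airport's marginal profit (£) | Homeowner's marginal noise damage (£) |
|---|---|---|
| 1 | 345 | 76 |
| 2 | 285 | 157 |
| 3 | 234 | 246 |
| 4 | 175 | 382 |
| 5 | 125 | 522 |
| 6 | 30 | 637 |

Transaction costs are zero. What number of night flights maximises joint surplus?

Bargaining reaches the level where marginal profit last exceeds marginal noise damage.
That holds through level 2 (285 ≥ 157) but not at 3 (234 < 246).

2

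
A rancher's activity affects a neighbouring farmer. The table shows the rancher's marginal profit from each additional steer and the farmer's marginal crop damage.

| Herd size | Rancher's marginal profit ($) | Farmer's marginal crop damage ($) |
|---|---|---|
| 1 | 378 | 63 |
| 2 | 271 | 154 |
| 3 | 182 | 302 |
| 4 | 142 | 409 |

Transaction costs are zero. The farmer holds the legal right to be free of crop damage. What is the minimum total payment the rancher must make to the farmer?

$217

Efficient level: marginal profit ≥ marginal crop damage through level 2, so k* = 2.
With the farmer holding the right, the rancher must at least compensate total damage at k*: 63 + 154 = 217.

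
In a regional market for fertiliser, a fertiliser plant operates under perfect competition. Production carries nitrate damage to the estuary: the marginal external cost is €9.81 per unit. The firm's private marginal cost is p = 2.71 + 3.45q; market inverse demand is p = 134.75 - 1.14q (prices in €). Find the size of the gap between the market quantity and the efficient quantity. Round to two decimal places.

Market equilibrium (private): 2.71 + 3.45q = 134.75 - 1.14q → q_m = 28.7669.
Social marginal cost = private MC + MEC = 12.52 + 3.45q.
Set SMC = demand: 12.52 + 3.45q = 134.75 - 1.14q → q* = 26.6296.
Gap = |28.7669 − 26.6296| = 2.1373.

2.14 units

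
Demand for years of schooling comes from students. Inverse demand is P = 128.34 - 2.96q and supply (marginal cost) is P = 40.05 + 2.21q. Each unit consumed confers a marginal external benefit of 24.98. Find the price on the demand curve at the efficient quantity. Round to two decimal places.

P = 63.49

Social marginal benefit = demand + MEB = 153.32 - 2.96q.
Set SMB = MC: 153.32 - 2.96q = 40.05 + 2.21q → q* = 21.9091.
Consumer price on the demand curve at q*: 128.34 − 2.96×21.9091 = 63.4891.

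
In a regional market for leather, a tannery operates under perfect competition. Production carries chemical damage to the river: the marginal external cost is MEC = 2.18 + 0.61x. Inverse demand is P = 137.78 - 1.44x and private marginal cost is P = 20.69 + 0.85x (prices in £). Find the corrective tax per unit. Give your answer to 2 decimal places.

tax = £26.35 per unit

Social marginal cost = private MC + MEC = 22.87 + 1.46x.
Set SMC = demand: 22.87 + 1.46x = 137.78 - 1.44x → x* = 39.6241.
The Pigouvian tax equals MEC at x*: 2.18 + 0.61×39.6241 = 26.3507.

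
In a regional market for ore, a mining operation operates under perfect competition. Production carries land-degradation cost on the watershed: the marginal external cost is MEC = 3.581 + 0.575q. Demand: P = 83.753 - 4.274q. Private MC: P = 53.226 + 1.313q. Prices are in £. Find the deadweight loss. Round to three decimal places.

DWL = £3.667

Market equilibrium (private): 53.226 + 1.313q = 83.753 - 4.274q → q_m = 5.4639.
Social marginal cost = private MC + MEC = 56.807 + 1.888q.
Set SMC = demand: 56.807 + 1.888q = 83.753 - 4.274q → q* = 4.3729.
The loss is the area between SMC and demand from q* to q_m; with linear curves that's a triangle of height MEC(q_m).
DWL = ½ × 1.0910 × 6.7228 = 3.6673.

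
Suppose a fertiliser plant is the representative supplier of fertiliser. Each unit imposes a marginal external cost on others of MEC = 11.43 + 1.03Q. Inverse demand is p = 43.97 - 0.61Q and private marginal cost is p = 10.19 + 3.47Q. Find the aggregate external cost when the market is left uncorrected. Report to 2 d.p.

129.94

Market equilibrium (private): 10.19 + 3.47Q = 43.97 - 0.61Q → Q_m = 8.2794.
Total external cost = ∫₀^{Q_m} (11.43 + 1.03Q) dQ = 11.43×8.2794 + ½×1.03×8.2794² = 129.9360.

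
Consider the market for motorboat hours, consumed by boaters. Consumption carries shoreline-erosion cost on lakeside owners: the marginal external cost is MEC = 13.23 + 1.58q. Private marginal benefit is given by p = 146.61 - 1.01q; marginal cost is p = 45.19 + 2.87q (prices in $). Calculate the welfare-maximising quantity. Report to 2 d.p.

q* = 16.15

Social marginal benefit = demand − MEC = 133.38 - 2.59q.
Set SMB = MC: 133.38 - 2.59q = 45.19 + 2.87q → q* = 16.1520.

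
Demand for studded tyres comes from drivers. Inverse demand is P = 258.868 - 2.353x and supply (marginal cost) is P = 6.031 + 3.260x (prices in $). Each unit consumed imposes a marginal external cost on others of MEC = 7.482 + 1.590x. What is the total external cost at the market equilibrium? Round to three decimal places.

Market equilibrium (private): 6.031 + 3.260x = 258.868 - 2.353x → x_m = 45.0449.
Total external cost = ∫₀^{x_m} (7.482 + 1.590x) dx = 7.482×45.0449 + ½×1.590×45.0449² = 1950.1151.

$1950.115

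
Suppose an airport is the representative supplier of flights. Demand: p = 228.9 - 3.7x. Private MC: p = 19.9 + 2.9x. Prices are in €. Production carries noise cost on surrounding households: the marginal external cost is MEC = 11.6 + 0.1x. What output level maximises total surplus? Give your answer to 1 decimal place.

Social marginal cost = private MC + MEC = 31.5 + 3.0x.
Set SMC = demand: 31.5 + 3.0x = 228.9 - 3.7x → x* = 29.4627.

x* = 29.5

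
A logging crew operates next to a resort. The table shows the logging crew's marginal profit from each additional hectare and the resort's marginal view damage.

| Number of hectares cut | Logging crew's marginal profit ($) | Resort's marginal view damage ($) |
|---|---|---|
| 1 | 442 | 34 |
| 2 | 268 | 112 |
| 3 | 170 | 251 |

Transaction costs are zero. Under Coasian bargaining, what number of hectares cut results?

Bargaining reaches the level where marginal profit last exceeds marginal view damage.
That holds through level 2 (268 ≥ 112) but not at 3 (170 < 251).

2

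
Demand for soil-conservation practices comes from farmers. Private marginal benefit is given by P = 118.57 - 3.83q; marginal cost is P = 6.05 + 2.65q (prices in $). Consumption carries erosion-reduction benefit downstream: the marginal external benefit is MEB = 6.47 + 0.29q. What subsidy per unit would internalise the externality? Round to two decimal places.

subsidy = $12.04 per unit

Social marginal benefit = demand + MEB = 125.04 - 3.54q.
Set SMB = MC: 125.04 - 3.54q = 6.05 + 2.65q → q* = 19.2229.
The Pigouvian subsidy equals MEB at q*: 6.47 + 0.29×19.2229 = 12.0446.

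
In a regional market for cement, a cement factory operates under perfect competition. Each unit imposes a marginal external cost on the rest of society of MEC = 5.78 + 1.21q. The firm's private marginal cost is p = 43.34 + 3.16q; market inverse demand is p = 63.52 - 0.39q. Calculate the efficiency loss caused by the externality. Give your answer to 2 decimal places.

DWL = 16.83

Market equilibrium (private): 43.34 + 3.16q = 63.52 - 0.39q → q_m = 5.6845.
Social marginal cost = private MC + MEC = 49.12 + 4.37q.
Set SMC = demand: 49.12 + 4.37q = 63.52 - 0.39q → q* = 3.0252.
Height of the DWL triangle at q_m is SMC(q_m) − demand(q_m) = MEC(q_m) = 12.6583.
DWL = ½ × 2.6593 × 12.6583 = 16.8311.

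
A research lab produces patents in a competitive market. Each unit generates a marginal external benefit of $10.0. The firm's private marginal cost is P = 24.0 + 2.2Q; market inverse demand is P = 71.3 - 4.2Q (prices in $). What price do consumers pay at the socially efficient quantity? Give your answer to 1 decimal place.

Social marginal cost = private MC − MEB = 14.0 + 2.2Q.
Set SMC = demand: 14.0 + 2.2Q = 71.3 - 4.2Q → Q* = 8.9531.
Consumer price on the demand curve at Q*: 71.3 − 4.2×8.9531 = 33.6970.

P = $33.7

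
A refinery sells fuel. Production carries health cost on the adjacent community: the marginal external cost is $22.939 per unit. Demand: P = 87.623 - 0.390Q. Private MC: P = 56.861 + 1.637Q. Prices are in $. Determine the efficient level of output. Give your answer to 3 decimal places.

Social marginal cost = private MC + MEC = 79.800 + 1.637Q.
Set SMC = demand: 79.800 + 1.637Q = 87.623 - 0.390Q → Q* = 3.8594.

Q* = 3.859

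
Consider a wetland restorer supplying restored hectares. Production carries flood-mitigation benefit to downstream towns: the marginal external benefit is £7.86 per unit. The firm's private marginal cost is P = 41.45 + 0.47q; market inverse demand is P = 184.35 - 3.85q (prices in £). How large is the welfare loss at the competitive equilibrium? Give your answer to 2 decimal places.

DWL = £7.15

Market equilibrium (private): 41.45 + 0.47q = 184.35 - 3.85q → q_m = 33.0787.
Social marginal cost = private MC − MEB = 33.59 + 0.47q.
Set SMC = demand: 33.59 + 0.47q = 184.35 - 3.85q → q* = 34.8981.
The welfare-loss triangle has base |q_m − q*| and height MEB(q_m) (the vertical gap between SMC and demand is zero at q* and MEB at q_m).
DWL = ½ × 1.8194 × 7.8600 = 7.1502.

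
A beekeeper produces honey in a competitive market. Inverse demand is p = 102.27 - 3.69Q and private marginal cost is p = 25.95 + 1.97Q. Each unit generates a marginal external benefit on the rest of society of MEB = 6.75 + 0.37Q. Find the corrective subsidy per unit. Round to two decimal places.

Social marginal cost = private MC − MEB = 19.20 + 1.60Q.
Set SMC = demand: 19.20 + 1.60Q = 102.27 - 3.69Q → Q* = 15.7032.
The Pigouvian subsidy equals MEB at Q*: 6.75 + 0.37×15.7032 = 12.5602.

subsidy = 12.56 per unit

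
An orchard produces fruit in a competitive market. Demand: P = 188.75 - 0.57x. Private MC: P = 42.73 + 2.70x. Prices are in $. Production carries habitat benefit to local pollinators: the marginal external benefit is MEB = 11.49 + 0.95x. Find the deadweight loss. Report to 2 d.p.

DWL = $626.39

Market equilibrium (private): 42.73 + 2.70x = 188.75 - 0.57x → x_m = 44.6544.
Social marginal cost = private MC − MEB = 31.24 + 1.75x.
Set SMC = demand: 31.24 + 1.75x = 188.75 - 0.57x → x* = 67.8922.
Height of the DWL triangle at x_m is demand(x_m) − SMC(x_m) = MEB(x_m) = 53.9117.
DWL = ½ × 23.2378 × 53.9117 = 626.3947.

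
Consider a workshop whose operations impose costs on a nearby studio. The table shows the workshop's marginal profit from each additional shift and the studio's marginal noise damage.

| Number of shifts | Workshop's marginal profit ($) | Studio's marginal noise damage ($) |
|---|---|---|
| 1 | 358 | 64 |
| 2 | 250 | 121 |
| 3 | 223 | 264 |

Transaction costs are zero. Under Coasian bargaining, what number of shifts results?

Bargaining reaches the level where marginal profit last exceeds marginal noise damage.
That holds through level 2 (250 ≥ 121) but not at 3 (223 < 264).

2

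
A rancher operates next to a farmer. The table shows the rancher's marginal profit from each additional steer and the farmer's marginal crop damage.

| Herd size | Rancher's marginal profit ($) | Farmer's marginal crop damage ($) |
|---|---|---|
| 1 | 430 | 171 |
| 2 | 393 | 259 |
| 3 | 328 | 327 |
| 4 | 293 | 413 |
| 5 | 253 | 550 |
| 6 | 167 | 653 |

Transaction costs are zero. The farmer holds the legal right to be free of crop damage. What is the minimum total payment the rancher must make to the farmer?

Efficient level: marginal profit ≥ marginal crop damage through level 3, so k* = 3.
With the farmer holding the right, the rancher must at least compensate total damage at k*: 171 + 259 + 327 = 757.

$757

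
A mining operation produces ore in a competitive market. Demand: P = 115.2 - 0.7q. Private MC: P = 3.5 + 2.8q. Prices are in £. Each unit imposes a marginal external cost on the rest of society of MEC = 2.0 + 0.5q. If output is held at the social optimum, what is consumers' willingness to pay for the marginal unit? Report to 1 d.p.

P = £96.0

Social marginal cost = private MC + MEC = 5.5 + 3.3q.
Set SMC = demand: 5.5 + 3.3q = 115.2 - 0.7q → q* = 27.4250.
Consumer price on the demand curve at q*: 115.2 − 0.7×27.4250 = 96.0025.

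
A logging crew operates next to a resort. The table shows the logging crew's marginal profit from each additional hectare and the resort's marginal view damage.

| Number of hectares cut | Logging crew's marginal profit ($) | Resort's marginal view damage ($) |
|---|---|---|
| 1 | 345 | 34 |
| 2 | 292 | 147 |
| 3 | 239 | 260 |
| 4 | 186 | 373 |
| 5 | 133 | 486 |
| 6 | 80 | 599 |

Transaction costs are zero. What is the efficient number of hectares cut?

2

Bargaining reaches the level where marginal profit last exceeds marginal view damage.
That holds through level 2 (292 ≥ 147) but not at 3 (239 < 260).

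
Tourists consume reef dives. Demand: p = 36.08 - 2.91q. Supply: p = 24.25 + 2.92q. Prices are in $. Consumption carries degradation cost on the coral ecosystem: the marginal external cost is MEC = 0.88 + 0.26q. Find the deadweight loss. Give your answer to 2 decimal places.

DWL = $0.16

Market equilibrium (private): 24.25 + 2.92q = 36.08 - 2.91q → q_m = 2.0292.
Social marginal benefit = demand − MEC = 35.20 - 3.17q.
Set SMB = MC: 35.20 - 3.17q = 24.25 + 2.92q → q* = 1.7980.
The welfare-loss triangle has base |q_m − q*| and height MEC(q_m) (the vertical gap between SMB and MC is zero at q* and MEC at q_m).
DWL = ½ × 0.2312 × 1.4076 = 0.1627.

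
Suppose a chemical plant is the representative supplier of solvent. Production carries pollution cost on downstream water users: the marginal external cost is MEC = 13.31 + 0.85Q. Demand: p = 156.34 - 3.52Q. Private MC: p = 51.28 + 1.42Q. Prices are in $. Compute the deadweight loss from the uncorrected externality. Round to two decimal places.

DWL = $85.07

Market equilibrium (private): 51.28 + 1.42Q = 156.34 - 3.52Q → Q_m = 21.2672.
Social marginal cost = private MC + MEC = 64.59 + 2.27Q.
Set SMC = demand: 64.59 + 2.27Q = 156.34 - 3.52Q → Q* = 15.8463.
Height of the DWL triangle at Q_m is SMC(Q_m) − demand(Q_m) = MEC(Q_m) = 31.3871.
DWL = ½ × 5.4209 × 31.3871 = 85.0732.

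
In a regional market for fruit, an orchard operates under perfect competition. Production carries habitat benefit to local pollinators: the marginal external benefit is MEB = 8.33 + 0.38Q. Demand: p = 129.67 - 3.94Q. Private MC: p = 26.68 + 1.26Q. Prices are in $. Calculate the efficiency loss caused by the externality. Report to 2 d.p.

DWL = $26.08

Market equilibrium (private): 26.68 + 1.26Q = 129.67 - 3.94Q → Q_m = 19.8058.
Social marginal cost = private MC − MEB = 18.35 + 0.88Q.
Set SMC = demand: 18.35 + 0.88Q = 129.67 - 3.94Q → Q* = 23.0954.
The loss is the area between SMC and demand from Q* to Q_m; with linear curves that's a triangle of height MEB(Q_m).
DWL = ½ × 3.2896 × 15.8562 = 26.0803.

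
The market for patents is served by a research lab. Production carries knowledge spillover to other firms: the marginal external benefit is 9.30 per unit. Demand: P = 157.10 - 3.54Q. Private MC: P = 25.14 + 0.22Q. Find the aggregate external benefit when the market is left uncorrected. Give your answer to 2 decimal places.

326.39

Market equilibrium (private): 25.14 + 0.22Q = 157.10 - 3.54Q → Q_m = 35.0957.
Total external benefit = MEB × Q_m = 9.30 × 35.0957 = 326.3900.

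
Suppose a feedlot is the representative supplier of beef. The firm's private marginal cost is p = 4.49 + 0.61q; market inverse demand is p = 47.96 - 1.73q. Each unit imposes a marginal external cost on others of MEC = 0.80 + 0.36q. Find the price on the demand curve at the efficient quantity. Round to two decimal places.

Social marginal cost = private MC + MEC = 5.29 + 0.97q.
Set SMC = demand: 5.29 + 0.97q = 47.96 - 1.73q → q* = 15.8037.
Consumer price on the demand curve at q*: 47.96 − 1.73×15.8037 = 20.6196.

P = 20.62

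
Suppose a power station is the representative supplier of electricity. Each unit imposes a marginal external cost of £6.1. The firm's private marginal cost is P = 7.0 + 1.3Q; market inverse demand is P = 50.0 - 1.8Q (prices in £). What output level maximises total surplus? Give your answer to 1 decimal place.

Social marginal cost = private MC + MEC = 13.1 + 1.3Q.
Set SMC = demand: 13.1 + 1.3Q = 50.0 - 1.8Q → Q* = 11.9032.

Q* = 11.9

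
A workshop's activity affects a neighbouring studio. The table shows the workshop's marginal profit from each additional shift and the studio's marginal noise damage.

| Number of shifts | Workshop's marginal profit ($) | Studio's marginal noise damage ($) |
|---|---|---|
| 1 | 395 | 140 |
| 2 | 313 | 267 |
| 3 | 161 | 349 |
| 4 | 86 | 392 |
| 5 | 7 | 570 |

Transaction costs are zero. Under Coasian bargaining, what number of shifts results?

2

Bargaining reaches the level where marginal profit last exceeds marginal noise damage.
That holds through level 2 (313 ≥ 267) but not at 3 (161 < 349).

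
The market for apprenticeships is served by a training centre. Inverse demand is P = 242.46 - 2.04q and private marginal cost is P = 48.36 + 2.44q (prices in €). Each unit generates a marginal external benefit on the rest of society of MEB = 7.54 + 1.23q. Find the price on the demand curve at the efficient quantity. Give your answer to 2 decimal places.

P = €115.89

Social marginal cost = private MC − MEB = 40.82 + 1.21q.
Set SMC = demand: 40.82 + 1.21q = 242.46 - 2.04q → q* = 62.0431.
Consumer price on the demand curve at q*: 242.46 − 2.04×62.0431 = 115.8921.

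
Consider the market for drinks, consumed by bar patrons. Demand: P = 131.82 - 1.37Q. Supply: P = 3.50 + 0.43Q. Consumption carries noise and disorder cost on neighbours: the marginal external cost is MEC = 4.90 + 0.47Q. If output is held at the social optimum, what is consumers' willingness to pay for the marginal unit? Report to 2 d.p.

P = 57.33

Social marginal benefit = demand − MEC = 126.92 - 1.84Q.
Set SMB = MC: 126.92 - 1.84Q = 3.50 + 0.43Q → Q* = 54.3700.
Consumer price on the demand curve at Q*: 131.82 − 1.37×54.3700 = 57.3331.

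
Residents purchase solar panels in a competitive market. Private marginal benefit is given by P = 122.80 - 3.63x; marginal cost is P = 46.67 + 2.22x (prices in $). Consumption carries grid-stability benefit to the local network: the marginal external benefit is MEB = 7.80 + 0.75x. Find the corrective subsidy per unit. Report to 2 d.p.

Social marginal benefit = demand + MEB = 130.60 - 2.88x.
Set SMB = MC: 130.60 - 2.88x = 46.67 + 2.22x → x* = 16.4569.
The Pigouvian subsidy equals MEB at x*: 7.80 + 0.75×16.4569 = 20.1427.

subsidy = $20.14 per unit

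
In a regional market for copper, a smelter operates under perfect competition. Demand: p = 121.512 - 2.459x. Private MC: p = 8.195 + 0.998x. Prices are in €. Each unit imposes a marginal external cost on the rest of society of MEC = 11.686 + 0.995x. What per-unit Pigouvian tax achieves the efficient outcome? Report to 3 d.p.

Social marginal cost = private MC + MEC = 19.881 + 1.993x.
Set SMC = demand: 19.881 + 1.993x = 121.512 - 2.459x → x* = 22.8282.
The Pigouvian tax equals MEC at x*: 11.686 + 0.995×22.8282 = 34.4001.

tax = €34.400 per unit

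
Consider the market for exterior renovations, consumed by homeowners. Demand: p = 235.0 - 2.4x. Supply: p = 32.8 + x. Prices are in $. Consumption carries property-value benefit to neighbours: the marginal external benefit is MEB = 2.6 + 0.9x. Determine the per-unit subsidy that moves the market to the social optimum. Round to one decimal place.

Social marginal benefit = demand + MEB = 237.6 - 1.5x.
Set SMB = MC: 237.6 - 1.5x = 32.8 + x → x* = 81.9200.
The Pigouvian subsidy equals MEB at x*: 2.6 + 0.9×81.9200 = 76.3280.

subsidy = $76.3 per unit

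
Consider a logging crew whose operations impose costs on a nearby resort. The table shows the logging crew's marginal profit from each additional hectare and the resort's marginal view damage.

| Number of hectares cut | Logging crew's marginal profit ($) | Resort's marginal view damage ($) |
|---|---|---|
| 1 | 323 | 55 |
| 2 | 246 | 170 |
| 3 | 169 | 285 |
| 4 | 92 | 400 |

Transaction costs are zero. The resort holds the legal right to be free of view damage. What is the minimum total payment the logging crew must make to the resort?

Efficient level: marginal profit ≥ marginal view damage through level 2, so k* = 2.
With the resort holding the right, the logging crew must at least compensate total damage at k*: 55 + 170 = 225.

$225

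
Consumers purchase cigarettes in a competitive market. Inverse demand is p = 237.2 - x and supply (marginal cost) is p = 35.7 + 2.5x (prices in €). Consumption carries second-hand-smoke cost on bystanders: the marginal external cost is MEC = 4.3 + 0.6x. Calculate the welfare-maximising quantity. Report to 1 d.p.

x* = 48.1

Social marginal benefit = demand − MEC = 232.9 - 1.6x.
Set SMB = MC: 232.9 - 1.6x = 35.7 + 2.5x → x* = 48.0976.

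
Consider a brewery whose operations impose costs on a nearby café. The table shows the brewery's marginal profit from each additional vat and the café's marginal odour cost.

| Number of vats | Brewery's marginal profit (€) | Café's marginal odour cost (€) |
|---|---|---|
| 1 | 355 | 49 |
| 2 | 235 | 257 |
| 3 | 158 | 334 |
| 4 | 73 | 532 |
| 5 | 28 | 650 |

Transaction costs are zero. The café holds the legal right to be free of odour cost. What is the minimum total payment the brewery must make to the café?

Efficient level: marginal profit ≥ marginal odour cost through level 1, so k* = 1.
With the café holding the right, the brewery must at least compensate total damage at k*: 49 = 49.

€49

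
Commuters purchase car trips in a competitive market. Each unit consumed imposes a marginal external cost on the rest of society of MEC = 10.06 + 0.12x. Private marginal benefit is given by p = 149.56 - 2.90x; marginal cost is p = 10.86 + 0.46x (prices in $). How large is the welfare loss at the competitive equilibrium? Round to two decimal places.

Market equilibrium (private): 10.86 + 0.46x = 149.56 - 2.90x → x_m = 41.2798.
Social marginal benefit = demand − MEC = 139.50 - 3.02x.
Set SMB = MC: 139.50 - 3.02x = 10.86 + 0.46x → x* = 36.9655.
Height of the DWL triangle at x_m is MC(x_m) − SMB(x_m) = MEC(x_m) = 15.0136.
DWL = ½ × 4.3143 × 15.0136 = 32.3866.

DWL = $32.39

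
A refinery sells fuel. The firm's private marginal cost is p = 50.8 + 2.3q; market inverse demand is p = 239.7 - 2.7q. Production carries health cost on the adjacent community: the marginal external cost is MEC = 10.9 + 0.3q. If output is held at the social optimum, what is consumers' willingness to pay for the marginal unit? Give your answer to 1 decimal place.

Social marginal cost = private MC + MEC = 61.7 + 2.6q.
Set SMC = demand: 61.7 + 2.6q = 239.7 - 2.7q → q* = 33.5849.
Consumer price on the demand curve at q*: 239.7 − 2.7×33.5849 = 149.0208.

P = 149.0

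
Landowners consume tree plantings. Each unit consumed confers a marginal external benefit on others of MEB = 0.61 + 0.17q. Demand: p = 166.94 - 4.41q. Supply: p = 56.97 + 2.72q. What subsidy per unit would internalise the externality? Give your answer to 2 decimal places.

Social marginal benefit = demand + MEB = 167.55 - 4.24q.
Set SMB = MC: 167.55 - 4.24q = 56.97 + 2.72q → q* = 15.8879.
The Pigouvian subsidy equals MEB at q*: 0.61 + 0.17×15.8879 = 3.3109.

subsidy = 3.31 per unit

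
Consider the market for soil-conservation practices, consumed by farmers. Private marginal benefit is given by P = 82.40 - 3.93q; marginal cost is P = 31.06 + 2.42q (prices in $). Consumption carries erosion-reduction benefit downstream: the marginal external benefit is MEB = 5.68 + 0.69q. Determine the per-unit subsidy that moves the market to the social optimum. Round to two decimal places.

subsidy = $12.63 per unit

Social marginal benefit = demand + MEB = 88.08 - 3.24q.
Set SMB = MC: 88.08 - 3.24q = 31.06 + 2.42q → q* = 10.0742.
The Pigouvian subsidy equals MEB at q*: 5.68 + 0.69×10.0742 = 12.6312.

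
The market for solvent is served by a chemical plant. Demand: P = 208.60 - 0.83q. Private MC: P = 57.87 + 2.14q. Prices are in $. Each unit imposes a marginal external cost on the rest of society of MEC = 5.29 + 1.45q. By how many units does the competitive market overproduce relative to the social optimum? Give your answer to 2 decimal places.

17.85 units

Market equilibrium (private): 57.87 + 2.14q = 208.60 - 0.83q → q_m = 50.7508.
Social marginal cost = private MC + MEC = 63.16 + 3.59q.
Set SMC = demand: 63.16 + 3.59q = 208.60 - 0.83q → q* = 32.9050.
Gap = |50.7508 − 32.9050| = 17.8458.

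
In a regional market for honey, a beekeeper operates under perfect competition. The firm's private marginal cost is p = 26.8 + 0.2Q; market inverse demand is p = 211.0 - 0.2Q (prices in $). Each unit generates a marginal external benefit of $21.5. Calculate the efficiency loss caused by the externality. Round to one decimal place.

Market equilibrium (private): 26.8 + 0.2Q = 211.0 - 0.2Q → Q_m = 460.5000.
Social marginal cost = private MC − MEB = 5.3 + 0.2Q.
Set SMC = demand: 5.3 + 0.2Q = 211.0 - 0.2Q → Q* = 514.2500.
Height of the DWL triangle at Q_m is demand(Q_m) − SMC(Q_m) = MEB(Q_m) = 21.5000.
DWL = ½ × 53.7500 × 21.5000 = 577.8125.

DWL = $577.8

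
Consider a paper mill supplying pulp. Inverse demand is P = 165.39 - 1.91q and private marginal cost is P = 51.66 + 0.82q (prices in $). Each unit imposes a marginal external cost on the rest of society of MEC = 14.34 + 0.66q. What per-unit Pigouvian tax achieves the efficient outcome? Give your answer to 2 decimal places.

Social marginal cost = private MC + MEC = 66.00 + 1.48q.
Set SMC = demand: 66.00 + 1.48q = 165.39 - 1.91q → q* = 29.3186.
The Pigouvian tax equals MEC at q*: 14.34 + 0.66×29.3186 = 33.6903.

tax = $33.69 per unit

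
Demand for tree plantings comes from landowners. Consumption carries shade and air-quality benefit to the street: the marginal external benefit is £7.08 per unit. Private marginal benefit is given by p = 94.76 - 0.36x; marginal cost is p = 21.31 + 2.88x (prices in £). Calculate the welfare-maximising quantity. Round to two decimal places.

x* = 24.85

Social marginal benefit = demand + MEB = 101.84 - 0.36x.
Set SMB = MC: 101.84 - 0.36x = 21.31 + 2.88x → x* = 24.8549.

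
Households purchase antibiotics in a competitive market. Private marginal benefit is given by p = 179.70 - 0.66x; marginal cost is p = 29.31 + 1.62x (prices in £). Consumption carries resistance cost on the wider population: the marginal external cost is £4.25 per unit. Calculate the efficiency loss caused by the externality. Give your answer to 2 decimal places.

Market equilibrium (private): 29.31 + 1.62x = 179.70 - 0.66x → x_m = 65.9605.
Social marginal benefit = demand − MEC = 175.45 - 0.66x.
Set SMB = MC: 175.45 - 0.66x = 29.31 + 1.62x → x* = 64.0965.
Height of the DWL triangle at x_m is MC(x_m) − SMB(x_m) = MEC(x_m) = 4.2500.
DWL = ½ × 1.8640 × 4.2500 = 3.9610.

DWL = £3.96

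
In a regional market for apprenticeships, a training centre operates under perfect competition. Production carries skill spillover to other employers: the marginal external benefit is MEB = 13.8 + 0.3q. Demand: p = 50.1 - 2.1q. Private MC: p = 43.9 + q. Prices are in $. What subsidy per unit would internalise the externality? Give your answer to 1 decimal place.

subsidy = $15.9 per unit

Social marginal cost = private MC − MEB = 30.1 + 0.7q.
Set SMC = demand: 30.1 + 0.7q = 50.1 - 2.1q → q* = 7.1429.
The Pigouvian subsidy equals MEB at q*: 13.8 + 0.3×7.1429 = 15.9429.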